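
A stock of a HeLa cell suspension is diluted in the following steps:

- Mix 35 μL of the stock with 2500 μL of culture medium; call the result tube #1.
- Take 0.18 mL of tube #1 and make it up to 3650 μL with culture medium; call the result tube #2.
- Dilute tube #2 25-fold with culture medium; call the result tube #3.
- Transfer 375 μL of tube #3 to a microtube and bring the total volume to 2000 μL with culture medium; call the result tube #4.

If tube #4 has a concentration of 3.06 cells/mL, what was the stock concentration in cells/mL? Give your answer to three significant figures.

5.99 × 10^5 cells/mL

Step 1: 35 μL + 2500 μL = 2535 μL total → factor 2535/35 = 72.429
Step 2: 0.18 mL brought to 3650 μL → factor 3.65/0.18 = 20.278
Step 3: 25-fold → factor 25
Step 4: 375 μL brought to 2000 μL → factor 2000/375 = 5.3333
Overall dilution factor = 72.429 × 20.278 × 25 × 5.3333 = 1.9583 × 10^5
Stock = 3.06 cells/mL × 1.9583 × 10^5 = 5.99 × 10^5 cells/mL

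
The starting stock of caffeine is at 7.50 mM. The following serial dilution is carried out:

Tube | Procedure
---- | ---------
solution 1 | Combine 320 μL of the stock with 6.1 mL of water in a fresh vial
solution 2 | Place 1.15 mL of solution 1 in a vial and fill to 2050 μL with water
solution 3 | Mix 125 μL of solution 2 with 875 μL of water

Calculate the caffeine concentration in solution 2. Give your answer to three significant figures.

0.210 mM

Step 1: 320 μL + 6.1 mL = 6420 μL total → factor 6420/320 = 20.062
Step 2: 1.15 mL brought to 2050 μL → factor 2.05/1.15 = 1.7826
Dilution factor through solution 2 = 20.062 × 1.7826 = 35.764
[solution 2] = 7.50 mM / 35.764 = 0.210 mM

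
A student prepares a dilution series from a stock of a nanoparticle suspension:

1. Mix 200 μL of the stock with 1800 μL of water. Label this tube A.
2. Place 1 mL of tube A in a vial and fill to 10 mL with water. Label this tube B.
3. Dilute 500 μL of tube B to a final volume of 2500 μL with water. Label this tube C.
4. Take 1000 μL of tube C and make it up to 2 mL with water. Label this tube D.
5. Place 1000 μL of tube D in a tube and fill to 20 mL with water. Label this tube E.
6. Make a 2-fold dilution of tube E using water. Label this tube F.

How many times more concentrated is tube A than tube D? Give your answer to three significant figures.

Step 1: 200 μL + 1800 μL = 2000 μL total → factor 2000/200 = 10
Step 2: 1 mL brought to 10 mL → factor 10/1 = 10
Step 3: 500 μL brought to 2500 μL → factor 2500/500 = 5
Step 4: 1000 μL brought to 2 mL → factor 2000/1000 = 2
Dilution factor to tube A = 10; to tube D = 1000
[tube A]/[tube D] = (factor to tube D)/(factor to tube A) = 1000/10 = 100

100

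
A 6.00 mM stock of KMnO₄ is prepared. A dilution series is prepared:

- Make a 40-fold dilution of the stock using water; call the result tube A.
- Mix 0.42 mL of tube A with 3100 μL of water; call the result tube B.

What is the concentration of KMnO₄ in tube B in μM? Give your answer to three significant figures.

Step 1: 40-fold → factor 40
Step 2: 0.42 mL + 3100 μL = 3.52 mL total → factor 3.52/0.42 = 8.381
Overall dilution factor = 40 × 8.381 = 335.24
Final = 6.00 mM / 335.24 = 0.01790 mM = 17.9 μM

17.9 μM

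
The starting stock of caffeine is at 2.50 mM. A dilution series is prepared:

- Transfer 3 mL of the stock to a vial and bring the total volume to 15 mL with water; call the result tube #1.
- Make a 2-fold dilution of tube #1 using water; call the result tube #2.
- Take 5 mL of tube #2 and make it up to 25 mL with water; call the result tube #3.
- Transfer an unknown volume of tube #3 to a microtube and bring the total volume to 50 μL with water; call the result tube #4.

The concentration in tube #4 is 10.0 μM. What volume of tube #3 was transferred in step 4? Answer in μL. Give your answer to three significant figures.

10.0 μL

Step 1: 3 mL brought to 15 mL → factor 15/3 = 5
Step 2: 2-fold → factor 2
Step 3: 5 mL brought to 25 mL → factor 25/5 = 5
Step 4: v brought to 50 μL → factor = 50 μL/v
Product of known-step factors = 50
Overall factor = 2.50 mM / (10.0 μM) = 250
Step-4 factor = 250 / 50 = 5
v = 50 μL / 5 = 10.0 μL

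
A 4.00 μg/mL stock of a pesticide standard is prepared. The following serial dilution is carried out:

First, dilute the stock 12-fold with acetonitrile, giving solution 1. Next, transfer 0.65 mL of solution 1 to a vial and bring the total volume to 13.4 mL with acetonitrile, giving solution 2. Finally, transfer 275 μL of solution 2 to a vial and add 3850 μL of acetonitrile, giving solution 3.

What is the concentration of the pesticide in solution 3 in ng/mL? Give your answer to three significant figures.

1.08 ng/mL

Step 1: 12-fold → factor 12
Step 2: 0.65 mL brought to 13.4 mL → factor 13.4/0.65 = 20.615
Step 3: 275 μL + 3850 μL = 4125 μL total → factor 4125/275 = 15
Overall dilution factor = 12 × 20.615 × 15 = 3710.8
Final = 4.00 μg/mL / 3710.8 = 0.001078 μg/mL = 1.08 ng/mL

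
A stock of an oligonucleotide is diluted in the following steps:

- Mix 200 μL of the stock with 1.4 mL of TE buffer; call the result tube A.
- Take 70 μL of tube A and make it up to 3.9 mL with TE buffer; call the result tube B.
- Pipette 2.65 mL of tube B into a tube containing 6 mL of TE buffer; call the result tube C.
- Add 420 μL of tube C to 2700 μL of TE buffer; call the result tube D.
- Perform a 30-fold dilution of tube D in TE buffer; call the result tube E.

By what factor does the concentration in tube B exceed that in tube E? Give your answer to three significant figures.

Step 1: 200 μL + 1.4 mL = 1600 μL total → factor 1600/200 = 8
Step 2: 70 μL brought to 3.9 mL → factor 3900/70 = 55.714
Step 3: 2.65 mL + 6 mL = 8.65 mL total → factor 8.65/2.65 = 3.2642
Step 4: 420 μL + 2700 μL = 3120 μL total → factor 3120/420 = 7.4286
Step 5: 30-fold → factor 30
Dilution factor to tube B = 445.71; to tube E = 3.2423 × 10^5
[tube B]/[tube E] = (factor to tube E)/(factor to tube B) = 3.2423 × 10^5/445.71 = 727

727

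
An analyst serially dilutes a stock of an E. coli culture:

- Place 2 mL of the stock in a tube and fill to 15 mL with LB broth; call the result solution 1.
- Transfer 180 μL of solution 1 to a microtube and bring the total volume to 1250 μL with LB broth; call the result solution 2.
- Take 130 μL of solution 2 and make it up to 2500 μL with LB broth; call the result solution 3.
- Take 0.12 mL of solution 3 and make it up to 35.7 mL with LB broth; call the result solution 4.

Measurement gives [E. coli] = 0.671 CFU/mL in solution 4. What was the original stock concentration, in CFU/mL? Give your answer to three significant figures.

2.00 × 10^5 CFU/mL

Step 1: 2 mL brought to 15 mL → factor 15/2 = 7.5
Step 2: 180 μL brought to 1250 μL → factor 1250/180 = 6.9444
Step 3: 130 μL brought to 2500 μL → factor 2500/130 = 19.231
Step 4: 0.12 mL brought to 35.7 mL → factor 35.7/0.12 = 297.5
Overall dilution factor = 7.5 × 6.9444 × 19.231 × 297.5 = 2.9798 × 10^5
Stock = 0.671 CFU/mL × 2.9798 × 10^5 = 2.00 × 10^5 CFU/mL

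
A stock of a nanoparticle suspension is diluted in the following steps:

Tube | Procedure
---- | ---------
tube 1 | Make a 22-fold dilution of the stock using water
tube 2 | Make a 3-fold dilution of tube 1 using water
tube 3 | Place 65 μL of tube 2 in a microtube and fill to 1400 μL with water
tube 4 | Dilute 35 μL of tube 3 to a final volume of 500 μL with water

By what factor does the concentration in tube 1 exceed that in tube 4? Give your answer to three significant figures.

923

Step 1: 22-fold → factor 22
Step 2: 3-fold → factor 3
Step 3: 65 μL brought to 1400 μL → factor 1400/65 = 21.538
Step 4: 35 μL brought to 500 μL → factor 500/35 = 14.286
Dilution factor to tube 1 = 22; to tube 4 = 20308
[tube 1]/[tube 4] = (factor to tube 4)/(factor to tube 1) = 20308/22 = 923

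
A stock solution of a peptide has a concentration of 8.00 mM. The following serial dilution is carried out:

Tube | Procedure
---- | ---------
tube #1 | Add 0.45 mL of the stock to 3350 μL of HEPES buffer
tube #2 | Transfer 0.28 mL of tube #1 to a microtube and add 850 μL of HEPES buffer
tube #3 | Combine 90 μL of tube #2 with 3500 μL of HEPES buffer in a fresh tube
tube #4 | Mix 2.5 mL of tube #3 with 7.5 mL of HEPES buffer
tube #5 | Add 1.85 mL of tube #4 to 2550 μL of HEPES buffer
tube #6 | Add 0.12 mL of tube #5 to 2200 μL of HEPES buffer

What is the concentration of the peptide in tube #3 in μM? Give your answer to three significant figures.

Step 1: 0.45 mL + 3350 μL = 3.8 mL total → factor 3.8/0.45 = 8.4444
Step 2: 0.28 mL + 850 μL = 1.13 mL total → factor 1.13/0.28 = 4.0357
Step 3: 90 μL + 3500 μL = 3590 μL total → factor 3590/90 = 39.889
Dilution factor through tube #3 = 8.4444 × 4.0357 × 39.889 = 1359.4
[tube #3] = 8.00 mM / 1359.4 = 0.005885 mM = 5.89 μM

5.89 μM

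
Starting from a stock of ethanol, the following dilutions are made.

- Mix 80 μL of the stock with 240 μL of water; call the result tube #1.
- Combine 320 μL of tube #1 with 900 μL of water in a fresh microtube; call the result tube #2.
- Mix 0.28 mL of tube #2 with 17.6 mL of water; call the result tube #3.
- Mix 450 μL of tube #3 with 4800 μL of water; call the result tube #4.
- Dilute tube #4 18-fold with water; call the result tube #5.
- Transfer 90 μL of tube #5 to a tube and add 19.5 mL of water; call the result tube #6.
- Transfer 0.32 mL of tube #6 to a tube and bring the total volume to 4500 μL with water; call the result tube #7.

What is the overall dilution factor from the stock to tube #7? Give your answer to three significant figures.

6.26 × 10^8

Step 1: 80 μL + 240 μL = 320 μL total → factor 320/80 = 4
Step 2: 320 μL + 900 μL = 1220 μL total → factor 1220/320 = 3.8125
Step 3: 0.28 mL + 17.6 mL = 17.88 mL total → factor 17.88/0.28 = 63.857
Step 4: 450 μL + 4800 μL = 5250 μL total → factor 5250/450 = 11.667
Step 5: 18-fold → factor 18
Step 6: 90 μL + 19.5 mL = 19590 μL total → factor 19590/90 = 217.67
Step 7: 0.32 mL brought to 4500 μL → factor 4.5/0.32 = 14.062
Overall dilution factor = 4 × 3.8125 × 63.857 × 11.667 × 18 × 217.67 × 14.062 = 6.2597 × 10^8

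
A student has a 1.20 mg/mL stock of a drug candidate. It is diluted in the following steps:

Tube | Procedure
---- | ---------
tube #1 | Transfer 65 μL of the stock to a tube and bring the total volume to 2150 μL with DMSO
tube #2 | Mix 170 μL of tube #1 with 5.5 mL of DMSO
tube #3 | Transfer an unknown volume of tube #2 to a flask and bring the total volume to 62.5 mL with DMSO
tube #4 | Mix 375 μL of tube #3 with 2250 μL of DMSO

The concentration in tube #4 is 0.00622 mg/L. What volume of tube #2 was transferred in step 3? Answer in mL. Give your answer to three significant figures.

2.50 mL

Step 1: 65 μL brought to 2150 μL → factor 2150/65 = 33.077
Step 2: 170 μL + 5.5 mL = 5670 μL total → factor 5670/170 = 33.353
Step 3: v brought to 62.5 mL → factor = 62.5 mL/v
Step 4: 375 μL + 2250 μL = 2625 μL total → factor 2625/375 = 7
Product of known-step factors = 7722.5
Overall factor = 1.20 mg/mL / (0.00622 mg/L) = 1.9293 × 10^5
Step-3 factor = 1.9293 × 10^5 / 7722.5 = 24.982
v = 62.5 mL / 24.982 = 2.50 mL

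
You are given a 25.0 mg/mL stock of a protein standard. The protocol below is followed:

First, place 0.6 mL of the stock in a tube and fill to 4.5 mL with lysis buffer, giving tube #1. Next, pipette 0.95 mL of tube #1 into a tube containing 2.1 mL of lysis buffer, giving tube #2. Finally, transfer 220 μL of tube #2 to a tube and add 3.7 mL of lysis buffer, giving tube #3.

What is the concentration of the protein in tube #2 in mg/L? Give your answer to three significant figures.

Step 1: 0.6 mL brought to 4.5 mL → factor 4.5/0.6 = 7.5
Step 2: 0.95 mL + 2.1 mL = 3.05 mL total → factor 3.05/0.95 = 3.2105
Dilution factor through tube #2 = 7.5 × 3.2105 = 24.079
[tube #2] = 25.0 mg/mL / 24.079 = 1.038 mg/mL = 1.04 × 10^3 mg/L

1.04 × 10^3 mg/L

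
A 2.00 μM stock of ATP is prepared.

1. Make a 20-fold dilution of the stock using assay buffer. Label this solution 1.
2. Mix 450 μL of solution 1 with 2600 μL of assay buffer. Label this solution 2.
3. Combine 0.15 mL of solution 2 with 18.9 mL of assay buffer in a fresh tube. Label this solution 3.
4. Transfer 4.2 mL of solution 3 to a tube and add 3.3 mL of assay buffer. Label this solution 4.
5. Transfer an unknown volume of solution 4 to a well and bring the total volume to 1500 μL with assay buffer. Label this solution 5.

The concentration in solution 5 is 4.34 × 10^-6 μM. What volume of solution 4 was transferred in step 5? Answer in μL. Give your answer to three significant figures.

100 μL

Step 1: 20-fold → factor 20
Step 2: 450 μL + 2600 μL = 3050 μL total → factor 3050/450 = 6.7778
Step 3: 0.15 mL + 18.9 mL = 19.05 mL total → factor 19.05/0.15 = 127
Step 4: 4.2 mL + 3.3 mL = 7.5 mL total → factor 7.5/4.2 = 1.7857
Step 5: v brought to 1500 μL → factor = 1500 μL/v
Product of known-step factors = 30742
Overall factor = 2.00 μM / (4.34 × 10^-6 μM) = 4.6083 × 10^5
Step-5 factor = 4.6083 × 10^5 / 30742 = 14.99
v = 1500 μL / 14.99 = 100 μL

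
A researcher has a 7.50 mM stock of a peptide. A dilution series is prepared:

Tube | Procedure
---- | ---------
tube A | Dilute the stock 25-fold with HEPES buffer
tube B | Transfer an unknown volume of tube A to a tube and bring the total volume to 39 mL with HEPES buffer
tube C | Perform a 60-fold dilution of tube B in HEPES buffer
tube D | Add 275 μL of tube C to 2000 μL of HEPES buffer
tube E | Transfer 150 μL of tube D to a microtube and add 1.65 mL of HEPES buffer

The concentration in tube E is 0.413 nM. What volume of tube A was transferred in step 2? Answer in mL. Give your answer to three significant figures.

Step 1: 25-fold → factor 25
Step 2: v brought to 39 mL → factor = 39 mL/v
Step 3: 60-fold → factor 60
Step 4: 275 μL + 2000 μL = 2275 μL total → factor 2275/275 = 8.2727
Step 5: 150 μL + 1.65 mL = 1800 μL total → factor 1800/150 = 12
Product of known-step factors = 1.4891 × 10^5
Overall factor = 7.50 mM / (0.413 nM) = 1.816 × 10^7
Step-2 factor = 1.816 × 10^7 / 1.4891 × 10^5 = 121.95
v = 39 mL / 121.95 = 0.320 mL

0.320 mL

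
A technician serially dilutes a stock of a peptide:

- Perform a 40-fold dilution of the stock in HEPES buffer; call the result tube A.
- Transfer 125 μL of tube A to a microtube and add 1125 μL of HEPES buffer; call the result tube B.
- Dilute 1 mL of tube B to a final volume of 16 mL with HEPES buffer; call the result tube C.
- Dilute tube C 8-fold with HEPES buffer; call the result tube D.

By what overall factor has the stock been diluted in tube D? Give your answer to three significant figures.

5.12 × 10^4

Step 1: 40-fold → factor 40
Step 2: 125 μL + 1125 μL = 1250 μL total → factor 1250/125 = 10
Step 3: 1 mL brought to 16 mL → factor 16/1 = 16
Step 4: 8-fold → factor 8
Overall dilution factor = 40 × 10 × 16 × 8 = 51200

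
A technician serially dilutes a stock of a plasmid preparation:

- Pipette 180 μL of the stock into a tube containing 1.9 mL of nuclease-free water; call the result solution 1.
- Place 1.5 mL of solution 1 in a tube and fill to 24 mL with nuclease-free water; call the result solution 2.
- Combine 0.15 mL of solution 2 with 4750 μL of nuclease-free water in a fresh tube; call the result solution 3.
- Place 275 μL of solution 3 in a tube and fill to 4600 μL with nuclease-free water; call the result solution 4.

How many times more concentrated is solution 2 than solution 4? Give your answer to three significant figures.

Step 1: 180 μL + 1.9 mL = 2080 μL total → factor 2080/180 = 11.556
Step 2: 1.5 mL brought to 24 mL → factor 24/1.5 = 16
Step 3: 0.15 mL + 4750 μL = 4.9 mL total → factor 4.9/0.15 = 32.667
Step 4: 275 μL brought to 4600 μL → factor 4600/275 = 16.727
Dilution factor to solution 2 = 184.89; to solution 4 = 1.0103 × 10^5
[solution 2]/[solution 4] = (factor to solution 4)/(factor to solution 2) = 1.0103 × 10^5/184.89 = 546

546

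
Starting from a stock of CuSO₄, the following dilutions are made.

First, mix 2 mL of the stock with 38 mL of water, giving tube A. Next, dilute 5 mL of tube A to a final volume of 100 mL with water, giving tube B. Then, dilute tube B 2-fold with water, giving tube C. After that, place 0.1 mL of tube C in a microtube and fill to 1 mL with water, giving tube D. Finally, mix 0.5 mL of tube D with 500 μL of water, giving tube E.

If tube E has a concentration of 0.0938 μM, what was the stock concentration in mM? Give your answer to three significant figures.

1.50 mM

Step 1: 2 mL + 38 mL = 40 mL total → factor 40/2 = 20
Step 2: 5 mL brought to 100 mL → factor 100/5 = 20
Step 3: 2-fold → factor 2
Step 4: 0.1 mL brought to 1 mL → factor 1/0.1 = 10
Step 5: 0.5 mL + 500 μL = 1 mL total → factor 1/0.5 = 2
Overall dilution factor = 20 × 20 × 2 × 10 × 2 = 16000
Stock = 0.0938 μM × 16000 = 1501 μM = 1.50 mM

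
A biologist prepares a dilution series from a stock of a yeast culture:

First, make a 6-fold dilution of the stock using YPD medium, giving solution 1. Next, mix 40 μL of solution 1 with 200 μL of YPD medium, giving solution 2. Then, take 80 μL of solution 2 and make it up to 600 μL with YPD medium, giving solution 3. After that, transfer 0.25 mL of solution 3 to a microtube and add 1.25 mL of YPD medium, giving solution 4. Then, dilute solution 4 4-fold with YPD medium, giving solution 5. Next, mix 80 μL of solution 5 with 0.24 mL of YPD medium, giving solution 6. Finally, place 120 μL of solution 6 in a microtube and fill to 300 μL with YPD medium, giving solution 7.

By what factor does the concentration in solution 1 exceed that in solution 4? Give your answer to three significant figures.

Step 1: 6-fold → factor 6
Step 2: 40 μL + 200 μL = 240 μL total → factor 240/40 = 6
Step 3: 80 μL brought to 600 μL → factor 600/80 = 7.5
Step 4: 0.25 mL + 1.25 mL = 1.5 mL total → factor 1.5/0.25 = 6
Dilution factor to solution 1 = 6; to solution 4 = 1620
[solution 1]/[solution 4] = (factor to solution 4)/(factor to solution 1) = 1620/6 = 270

270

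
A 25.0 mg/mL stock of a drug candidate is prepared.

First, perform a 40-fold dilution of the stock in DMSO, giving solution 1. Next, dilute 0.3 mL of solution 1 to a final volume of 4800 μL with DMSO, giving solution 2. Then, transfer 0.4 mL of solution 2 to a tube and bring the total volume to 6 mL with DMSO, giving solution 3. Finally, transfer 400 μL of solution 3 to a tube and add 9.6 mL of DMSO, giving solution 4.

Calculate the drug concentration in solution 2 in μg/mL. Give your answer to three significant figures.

Step 1: 40-fold → factor 40
Step 2: 0.3 mL brought to 4800 μL → factor 4.8/0.3 = 16
Dilution factor through solution 2 = 40 × 16 = 640
[solution 2] = 25.0 mg/mL / 640 = 0.03906 mg/mL = 39.1 μg/mL

39.1 μg/mL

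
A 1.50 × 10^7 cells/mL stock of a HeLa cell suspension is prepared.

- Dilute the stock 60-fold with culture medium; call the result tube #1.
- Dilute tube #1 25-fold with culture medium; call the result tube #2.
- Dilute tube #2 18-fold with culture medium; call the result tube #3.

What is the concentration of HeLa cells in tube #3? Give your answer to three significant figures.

556 cells/mL

Step 1: 60-fold → factor 60
Step 2: 25-fold → factor 25
Step 3: 18-fold → factor 18
Overall dilution factor = 60 × 25 × 18 = 27000
Final = 1.50 × 10^7 cells/mL / 27000 = 556 cells/mL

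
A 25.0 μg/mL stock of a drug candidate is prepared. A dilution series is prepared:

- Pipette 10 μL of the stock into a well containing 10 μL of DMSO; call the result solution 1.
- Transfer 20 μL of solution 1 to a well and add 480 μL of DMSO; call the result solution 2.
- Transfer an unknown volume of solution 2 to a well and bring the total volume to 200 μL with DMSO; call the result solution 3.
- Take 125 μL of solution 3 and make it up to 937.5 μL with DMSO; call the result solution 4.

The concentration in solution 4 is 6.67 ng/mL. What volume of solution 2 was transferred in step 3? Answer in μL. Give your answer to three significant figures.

20.0 μL

Step 1: 10 μL + 10 μL = 20 μL total → factor 20/10 = 2
Step 2: 20 μL + 480 μL = 500 μL total → factor 500/20 = 25
Step 3: v brought to 200 μL → factor = 200 μL/v
Step 4: 125 μL brought to 937.5 μL → factor 937.5/125 = 7.5
Product of known-step factors = 375
Overall factor = 25.0 μg/mL / (6.67 ng/mL) = 3748.1
Step-3 factor = 3748.1 / 375 = 9.995
v = 200 μL / 9.995 = 20.0 μL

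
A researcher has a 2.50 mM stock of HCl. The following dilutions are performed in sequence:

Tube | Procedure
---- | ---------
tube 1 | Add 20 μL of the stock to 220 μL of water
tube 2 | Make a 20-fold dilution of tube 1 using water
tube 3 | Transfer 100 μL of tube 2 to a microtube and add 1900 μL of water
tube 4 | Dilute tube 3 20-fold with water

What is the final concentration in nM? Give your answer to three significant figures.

Step 1: 20 μL + 220 μL = 240 μL total → factor 240/20 = 12
Step 2: 20-fold → factor 20
Step 3: 100 μL + 1900 μL = 2000 μL total → factor 2000/100 = 20
Step 4: 20-fold → factor 20
Overall dilution factor = 12 × 20 × 20 × 20 = 96000
Final = 2.50 mM / 96000 = 2.604 × 10^-5 mM = 26.0 nM

26.0 nM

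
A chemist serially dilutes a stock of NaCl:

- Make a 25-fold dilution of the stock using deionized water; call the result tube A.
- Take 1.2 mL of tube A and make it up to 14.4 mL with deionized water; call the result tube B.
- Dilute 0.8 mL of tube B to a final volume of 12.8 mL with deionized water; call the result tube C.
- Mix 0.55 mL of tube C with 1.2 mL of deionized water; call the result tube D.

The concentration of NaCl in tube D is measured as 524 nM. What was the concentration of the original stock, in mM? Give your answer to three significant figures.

Step 1: 25-fold → factor 25
Step 2: 1.2 mL brought to 14.4 mL → factor 14.4/1.2 = 12
Step 3: 0.8 mL brought to 12.8 mL → factor 12.8/0.8 = 16
Step 4: 0.55 mL + 1.2 mL = 1.75 mL total → factor 1.75/0.55 = 3.1818
Overall dilution factor = 25 × 12 × 16 × 3.1818 = 15273
Stock = 524 nM × 15273 = 8.003 × 10^6 nM = 8.00 mM

8.00 mM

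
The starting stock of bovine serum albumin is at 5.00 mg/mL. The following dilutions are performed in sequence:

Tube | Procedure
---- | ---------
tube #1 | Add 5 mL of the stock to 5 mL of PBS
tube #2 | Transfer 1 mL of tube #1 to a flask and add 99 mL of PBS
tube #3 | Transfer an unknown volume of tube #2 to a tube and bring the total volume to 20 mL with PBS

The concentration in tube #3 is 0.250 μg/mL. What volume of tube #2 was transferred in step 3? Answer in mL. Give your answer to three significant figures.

Step 1: 5 mL + 5 mL = 10 mL total → factor 10/5 = 2
Step 2: 1 mL + 99 mL = 100 mL total → factor 100/1 = 100
Step 3: v brought to 20 mL → factor = 20 mL/v
Product of known-step factors = 200
Overall factor = 5.00 mg/mL / (0.250 μg/mL) = 20000
Step-3 factor = 20000 / 200 = 100
v = 20 mL / 100 = 0.200 mL

0.200 mL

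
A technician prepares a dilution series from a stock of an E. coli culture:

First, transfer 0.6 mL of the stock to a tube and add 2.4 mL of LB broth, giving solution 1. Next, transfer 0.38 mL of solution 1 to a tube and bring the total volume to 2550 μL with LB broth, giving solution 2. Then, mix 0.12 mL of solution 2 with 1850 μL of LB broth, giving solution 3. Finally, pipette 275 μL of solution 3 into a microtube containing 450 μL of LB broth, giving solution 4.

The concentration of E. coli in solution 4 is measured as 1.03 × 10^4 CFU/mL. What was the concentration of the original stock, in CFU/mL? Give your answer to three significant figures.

1.50 × 10^7 CFU/mL

Step 1: 0.6 mL + 2.4 mL = 3 mL total → factor 3/0.6 = 5
Step 2: 0.38 mL brought to 2550 μL → factor 2.55/0.38 = 6.7105
Step 3: 0.12 mL + 1850 μL = 1.97 mL total → factor 1.97/0.12 = 16.417
Step 4: 275 μL + 450 μL = 725 μL total → factor 725/275 = 2.6364
Overall dilution factor = 5 × 6.7105 × 16.417 × 2.6364 = 1452.2
Stock = 1.03 × 10^4 CFU/mL × 1452.2 = 1.50 × 10^7 CFU/mL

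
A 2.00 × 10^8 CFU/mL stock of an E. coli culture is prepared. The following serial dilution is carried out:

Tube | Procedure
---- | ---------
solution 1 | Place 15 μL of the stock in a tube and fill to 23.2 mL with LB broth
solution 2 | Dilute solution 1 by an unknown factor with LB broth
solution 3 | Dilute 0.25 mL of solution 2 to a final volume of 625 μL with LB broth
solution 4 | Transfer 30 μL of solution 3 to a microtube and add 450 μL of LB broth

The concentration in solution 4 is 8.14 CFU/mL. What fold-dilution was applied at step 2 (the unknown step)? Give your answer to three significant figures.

Step 1: 15 μL brought to 23.2 mL → factor 23200/15 = 1546.7
Step 2: unknown factor x
Step 3: 0.25 mL brought to 625 μL → factor 0.625/0.25 = 2.5
Step 4: 30 μL + 450 μL = 480 μL total → factor 480/30 = 16
Product of known-step factors = 61867
Overall factor = 2.00 × 10^8 CFU/mL / (8.14 CFU/mL) = 2.457 × 10^7
x = 2.457 × 10^7 / 61867 = 397

397-fold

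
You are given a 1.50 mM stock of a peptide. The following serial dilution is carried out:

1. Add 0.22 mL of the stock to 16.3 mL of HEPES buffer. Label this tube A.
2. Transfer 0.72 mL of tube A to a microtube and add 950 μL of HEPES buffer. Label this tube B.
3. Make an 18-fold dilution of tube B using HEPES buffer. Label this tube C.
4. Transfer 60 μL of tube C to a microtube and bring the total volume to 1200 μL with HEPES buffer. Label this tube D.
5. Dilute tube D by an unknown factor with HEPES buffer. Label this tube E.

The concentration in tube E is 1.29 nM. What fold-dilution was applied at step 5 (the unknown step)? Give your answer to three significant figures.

18.5-fold

Step 1: 0.22 mL + 16.3 mL = 16.52 mL total → factor 16.52/0.22 = 75.091
Step 2: 0.72 mL + 950 μL = 1.67 mL total → factor 1.67/0.72 = 2.3194
Step 3: 18-fold → factor 18
Step 4: 60 μL brought to 1200 μL → factor 1200/60 = 20
Step 5: unknown factor x
Product of known-step factors = 62701
Overall factor = 1.50 mM / (1.29 nM) = 1.1628 × 10^6
x = 1.1628 × 10^6 / 62701 = 18.5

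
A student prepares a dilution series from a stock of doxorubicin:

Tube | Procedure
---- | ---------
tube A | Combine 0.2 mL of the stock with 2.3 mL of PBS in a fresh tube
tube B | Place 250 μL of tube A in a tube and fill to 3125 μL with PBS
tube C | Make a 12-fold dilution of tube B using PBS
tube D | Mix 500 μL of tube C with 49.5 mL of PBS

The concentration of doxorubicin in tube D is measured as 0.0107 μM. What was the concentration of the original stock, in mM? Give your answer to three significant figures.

2.01 mM

Step 1: 0.2 mL + 2.3 mL = 2.5 mL total → factor 2.5/0.2 = 12.5
Step 2: 250 μL brought to 3125 μL → factor 3125/250 = 12.5
Step 3: 12-fold → factor 12
Step 4: 500 μL + 49.5 mL = 50000 μL total → factor 50000/500 = 100
Overall dilution factor = 12.5 × 12.5 × 12 × 100 = 1.875 × 10^5
Stock = 0.0107 μM × 1.875 × 10^5 = 2006 μM = 2.01 mM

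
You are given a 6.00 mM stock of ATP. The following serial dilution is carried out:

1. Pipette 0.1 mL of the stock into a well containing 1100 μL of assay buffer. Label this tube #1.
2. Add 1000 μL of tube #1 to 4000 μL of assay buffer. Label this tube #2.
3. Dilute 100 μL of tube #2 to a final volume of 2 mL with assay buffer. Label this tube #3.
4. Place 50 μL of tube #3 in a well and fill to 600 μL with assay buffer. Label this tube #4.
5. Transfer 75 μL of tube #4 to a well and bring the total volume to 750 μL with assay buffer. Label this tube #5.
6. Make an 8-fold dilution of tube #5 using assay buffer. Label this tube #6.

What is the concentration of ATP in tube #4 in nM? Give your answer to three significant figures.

417 nM

Step 1: 0.1 mL + 1100 μL = 1.2 mL total → factor 1.2/0.1 = 12
Step 2: 1000 μL + 4000 μL = 5000 μL total → factor 5000/1000 = 5
Step 3: 100 μL brought to 2 mL → factor 2000/100 = 20
Step 4: 50 μL brought to 600 μL → factor 600/50 = 12
Dilution factor through tube #4 = 12 × 5 × 20 × 12 = 14400
[tube #4] = 6.00 mM / 14400 = 0.0004167 mM = 417 nM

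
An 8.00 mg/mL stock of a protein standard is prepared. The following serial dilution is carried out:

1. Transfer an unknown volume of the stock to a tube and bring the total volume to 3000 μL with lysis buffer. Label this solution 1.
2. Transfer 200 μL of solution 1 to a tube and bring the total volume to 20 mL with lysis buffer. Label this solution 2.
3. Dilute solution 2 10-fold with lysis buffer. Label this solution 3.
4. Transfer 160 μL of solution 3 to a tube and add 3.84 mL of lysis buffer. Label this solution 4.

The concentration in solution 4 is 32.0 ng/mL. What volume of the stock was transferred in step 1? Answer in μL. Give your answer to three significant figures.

Step 1: v brought to 3000 μL → factor = 3000 μL/v
Step 2: 200 μL brought to 20 mL → factor 20000/200 = 100
Step 3: 10-fold → factor 10
Step 4: 160 μL + 3.84 mL = 4000 μL total → factor 4000/160 = 25
Product of known-step factors = 25000
Overall factor = 8.00 mg/mL / (32.0 ng/mL) = 2.5 × 10^5
Step-1 factor = 2.5 × 10^5 / 25000 = 10
v = 3000 μL / 10 = 300 μL

300 μL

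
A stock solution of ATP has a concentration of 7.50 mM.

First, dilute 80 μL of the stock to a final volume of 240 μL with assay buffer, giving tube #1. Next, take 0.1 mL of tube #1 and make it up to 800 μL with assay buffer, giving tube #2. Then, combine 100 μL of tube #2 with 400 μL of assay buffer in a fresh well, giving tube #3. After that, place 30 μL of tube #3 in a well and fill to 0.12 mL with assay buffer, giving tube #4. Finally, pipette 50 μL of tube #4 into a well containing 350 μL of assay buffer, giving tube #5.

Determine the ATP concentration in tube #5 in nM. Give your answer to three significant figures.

1.95 × 10^3 nM

Step 1: 80 μL brought to 240 μL → factor 240/80 = 3
Step 2: 0.1 mL brought to 800 μL → factor 0.8/0.1 = 8
Step 3: 100 μL + 400 μL = 500 μL total → factor 500/100 = 5
Step 4: 30 μL brought to 0.12 mL → factor 120/30 = 4
Step 5: 50 μL + 350 μL = 400 μL total → factor 400/50 = 8
Overall dilution factor = 3 × 8 × 5 × 4 × 8 = 3840
Final = 7.50 mM / 3840 = 0.001953 mM = 1.95 × 10^3 nM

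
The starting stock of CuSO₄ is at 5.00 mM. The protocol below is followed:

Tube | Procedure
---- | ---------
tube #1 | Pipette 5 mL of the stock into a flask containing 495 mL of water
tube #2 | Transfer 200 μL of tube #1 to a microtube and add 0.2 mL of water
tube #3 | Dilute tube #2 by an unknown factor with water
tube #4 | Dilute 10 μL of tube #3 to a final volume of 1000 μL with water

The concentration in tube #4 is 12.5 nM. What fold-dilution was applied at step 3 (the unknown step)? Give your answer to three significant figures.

20.0-fold

Step 1: 5 mL + 495 mL = 500 mL total → factor 500/5 = 100
Step 2: 200 μL + 0.2 mL = 400 μL total → factor 400/200 = 2
Step 3: unknown factor x
Step 4: 10 μL brought to 1000 μL → factor 1000/10 = 100
Product of known-step factors = 20000
Overall factor = 5.00 mM / (12.5 nM) = 4 × 10^5
x = 4 × 10^5 / 20000 = 20.0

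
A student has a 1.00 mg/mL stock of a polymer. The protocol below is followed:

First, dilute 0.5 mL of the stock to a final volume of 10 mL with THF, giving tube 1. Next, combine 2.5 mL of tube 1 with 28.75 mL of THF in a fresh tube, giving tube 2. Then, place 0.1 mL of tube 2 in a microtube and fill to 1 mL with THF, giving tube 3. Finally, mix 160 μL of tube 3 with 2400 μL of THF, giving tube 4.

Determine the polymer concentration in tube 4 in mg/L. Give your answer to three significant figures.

0.0250 mg/L

Step 1: 0.5 mL brought to 10 mL → factor 10/0.5 = 20
Step 2: 2.5 mL + 28.75 mL = 31.25 mL total → factor 31.25/2.5 = 12.5
Step 3: 0.1 mL brought to 1 mL → factor 1/0.1 = 10
Step 4: 160 μL + 2400 μL = 2560 μL total → factor 2560/160 = 16
Overall dilution factor = 20 × 12.5 × 10 × 16 = 40000
Final = 1.00 mg/mL / 40000 = 2.500 × 10^-5 mg/mL = 0.0250 mg/L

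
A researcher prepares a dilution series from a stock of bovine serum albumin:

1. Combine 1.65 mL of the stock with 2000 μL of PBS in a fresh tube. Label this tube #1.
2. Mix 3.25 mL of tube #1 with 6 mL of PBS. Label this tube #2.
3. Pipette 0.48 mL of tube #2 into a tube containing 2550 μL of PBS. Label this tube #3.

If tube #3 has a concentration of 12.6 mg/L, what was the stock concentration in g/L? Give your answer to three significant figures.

0.501 g/L

Step 1: 1.65 mL + 2000 μL = 3.65 mL total → factor 3.65/1.65 = 2.2121
Step 2: 3.25 mL + 6 mL = 9.25 mL total → factor 9.25/3.25 = 2.8462
Step 3: 0.48 mL + 2550 μL = 3.03 mL total → factor 3.03/0.48 = 6.3125
Overall dilution factor = 2.2121 × 2.8462 × 6.3125 = 39.744
Stock = 12.6 mg/L × 39.744 = 500.8 mg/L = 0.501 g/L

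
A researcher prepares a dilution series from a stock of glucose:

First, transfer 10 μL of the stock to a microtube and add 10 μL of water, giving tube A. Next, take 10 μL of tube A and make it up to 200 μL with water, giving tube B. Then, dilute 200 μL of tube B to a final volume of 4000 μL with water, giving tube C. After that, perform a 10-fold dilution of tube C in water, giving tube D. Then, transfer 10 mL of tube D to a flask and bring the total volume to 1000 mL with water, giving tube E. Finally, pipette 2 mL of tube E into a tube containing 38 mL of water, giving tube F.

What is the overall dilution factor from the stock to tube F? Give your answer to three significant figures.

1.60 × 10^7

Step 1: 10 μL + 10 μL = 20 μL total → factor 20/10 = 2
Step 2: 10 μL brought to 200 μL → factor 200/10 = 20
Step 3: 200 μL brought to 4000 μL → factor 4000/200 = 20
Step 4: 10-fold → factor 10
Step 5: 10 mL brought to 1000 mL → factor 1000/10 = 100
Step 6: 2 mL + 38 mL = 40 mL total → factor 40/2 = 20
Overall dilution factor = 2 × 20 × 20 × 10 × 100 × 20 = 1.6 × 10^7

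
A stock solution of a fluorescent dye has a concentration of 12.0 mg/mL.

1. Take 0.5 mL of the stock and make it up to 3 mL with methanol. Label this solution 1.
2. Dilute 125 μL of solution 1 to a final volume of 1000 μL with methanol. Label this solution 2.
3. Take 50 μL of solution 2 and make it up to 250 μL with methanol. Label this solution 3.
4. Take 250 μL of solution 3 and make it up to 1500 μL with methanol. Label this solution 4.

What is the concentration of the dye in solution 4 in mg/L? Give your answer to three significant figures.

8.33 mg/L

Step 1: 0.5 mL brought to 3 mL → factor 3/0.5 = 6
Step 2: 125 μL brought to 1000 μL → factor 1000/125 = 8
Step 3: 50 μL brought to 250 μL → factor 250/50 = 5
Step 4: 250 μL brought to 1500 μL → factor 1500/250 = 6
Overall dilution factor = 6 × 8 × 5 × 6 = 1440
Final = 12.0 mg/mL / 1440 = 0.008333 mg/mL = 8.33 mg/L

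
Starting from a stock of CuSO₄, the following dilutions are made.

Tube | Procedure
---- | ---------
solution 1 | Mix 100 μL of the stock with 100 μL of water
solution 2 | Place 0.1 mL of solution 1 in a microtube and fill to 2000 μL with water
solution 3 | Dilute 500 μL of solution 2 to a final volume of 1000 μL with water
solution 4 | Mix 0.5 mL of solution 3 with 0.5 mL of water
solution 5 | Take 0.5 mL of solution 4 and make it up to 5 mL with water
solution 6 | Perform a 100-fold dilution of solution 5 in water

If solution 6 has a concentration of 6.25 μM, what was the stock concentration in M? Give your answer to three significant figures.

1.00 M

Step 1: 100 μL + 100 μL = 200 μL total → factor 200/100 = 2
Step 2: 0.1 mL brought to 2000 μL → factor 2/0.1 = 20
Step 3: 500 μL brought to 1000 μL → factor 1000/500 = 2
Step 4: 0.5 mL + 0.5 mL = 1 mL total → factor 1/0.5 = 2
Step 5: 0.5 mL brought to 5 mL → factor 5/0.5 = 10
Step 6: 100-fold → factor 100
Overall dilution factor = 2 × 20 × 2 × 2 × 10 × 100 = 1.6 × 10^5
Stock = 6.25 μM × 1.6 × 10^5 = 1.000 × 10^6 μM = 1.00 M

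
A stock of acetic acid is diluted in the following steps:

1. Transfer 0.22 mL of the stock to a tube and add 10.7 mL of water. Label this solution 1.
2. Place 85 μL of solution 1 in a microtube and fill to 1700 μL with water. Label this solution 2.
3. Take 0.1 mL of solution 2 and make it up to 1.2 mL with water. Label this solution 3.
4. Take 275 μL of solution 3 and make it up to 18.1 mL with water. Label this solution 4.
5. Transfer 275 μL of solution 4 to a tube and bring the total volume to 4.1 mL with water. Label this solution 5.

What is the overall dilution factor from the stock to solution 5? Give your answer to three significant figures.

1.17 × 10^7

Step 1: 0.22 mL + 10.7 mL = 10.92 mL total → factor 10.92/0.22 = 49.636
Step 2: 85 μL brought to 1700 μL → factor 1700/85 = 20
Step 3: 0.1 mL brought to 1.2 mL → factor 1.2/0.1 = 12
Step 4: 275 μL brought to 18.1 mL → factor 18100/275 = 65.818
Step 5: 275 μL brought to 4.1 mL → factor 4100/275 = 14.909
Overall dilution factor = 49.636 × 20 × 12 × 65.818 × 14.909 = 1.169 × 10^7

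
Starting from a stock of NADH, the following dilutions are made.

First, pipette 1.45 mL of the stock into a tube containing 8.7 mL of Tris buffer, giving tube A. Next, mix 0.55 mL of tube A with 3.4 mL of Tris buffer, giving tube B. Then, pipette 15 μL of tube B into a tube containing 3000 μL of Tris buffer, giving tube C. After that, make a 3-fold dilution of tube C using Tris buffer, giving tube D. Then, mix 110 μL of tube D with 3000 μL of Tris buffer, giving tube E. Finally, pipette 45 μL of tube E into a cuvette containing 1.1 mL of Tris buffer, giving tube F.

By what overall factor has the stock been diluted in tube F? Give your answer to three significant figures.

2.18 × 10^7

Step 1: 1.45 mL + 8.7 mL = 10.15 mL total → factor 10.15/1.45 = 7
Step 2: 0.55 mL + 3.4 mL = 3.95 mL total → factor 3.95/0.55 = 7.1818
Step 3: 15 μL + 3000 μL = 3015 μL total → factor 3015/15 = 201
Step 4: 3-fold → factor 3
Step 5: 110 μL + 3000 μL = 3110 μL total → factor 3110/110 = 28.273
Step 6: 45 μL + 1.1 mL = 1145 μL total → factor 1145/45 = 25.444
Overall dilution factor = 7 × 7.1818 × 201 × 3 × 28.273 × 25.444 = 2.1808 × 10^7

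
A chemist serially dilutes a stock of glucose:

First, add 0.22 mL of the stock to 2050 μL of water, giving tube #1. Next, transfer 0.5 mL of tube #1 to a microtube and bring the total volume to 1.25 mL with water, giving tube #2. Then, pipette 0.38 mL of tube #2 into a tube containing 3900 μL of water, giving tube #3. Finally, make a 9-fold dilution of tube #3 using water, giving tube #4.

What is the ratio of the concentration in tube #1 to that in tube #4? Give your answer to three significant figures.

Step 1: 0.22 mL + 2050 μL = 2.27 mL total → factor 2.27/0.22 = 10.318
Step 2: 0.5 mL brought to 1.25 mL → factor 1.25/0.5 = 2.5
Step 3: 0.38 mL + 3900 μL = 4.28 mL total → factor 4.28/0.38 = 11.263
Step 4: 9-fold → factor 9
Dilution factor to tube #1 = 10.318; to tube #4 = 2614.8
[tube #1]/[tube #4] = (factor to tube #4)/(factor to tube #1) = 2614.8/10.318 = 253

253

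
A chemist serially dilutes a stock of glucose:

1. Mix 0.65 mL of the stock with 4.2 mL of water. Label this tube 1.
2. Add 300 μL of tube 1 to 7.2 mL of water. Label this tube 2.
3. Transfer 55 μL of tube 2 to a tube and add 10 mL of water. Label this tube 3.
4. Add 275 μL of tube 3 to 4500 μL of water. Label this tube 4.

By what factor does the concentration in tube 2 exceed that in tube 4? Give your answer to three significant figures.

Step 1: 0.65 mL + 4.2 mL = 4.85 mL total → factor 4.85/0.65 = 7.4615
Step 2: 300 μL + 7.2 mL = 7500 μL total → factor 7500/300 = 25
Step 3: 55 μL + 10 mL = 10055 μL total → factor 10055/55 = 182.82
Step 4: 275 μL + 4500 μL = 4775 μL total → factor 4775/275 = 17.364
Dilution factor to tube 2 = 186.54; to tube 4 = 5.9215 × 10^5
[tube 2]/[tube 4] = (factor to tube 4)/(factor to tube 2) = 5.9215 × 10^5/186.54 = 3.17 × 10^3

3.17 × 10^3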